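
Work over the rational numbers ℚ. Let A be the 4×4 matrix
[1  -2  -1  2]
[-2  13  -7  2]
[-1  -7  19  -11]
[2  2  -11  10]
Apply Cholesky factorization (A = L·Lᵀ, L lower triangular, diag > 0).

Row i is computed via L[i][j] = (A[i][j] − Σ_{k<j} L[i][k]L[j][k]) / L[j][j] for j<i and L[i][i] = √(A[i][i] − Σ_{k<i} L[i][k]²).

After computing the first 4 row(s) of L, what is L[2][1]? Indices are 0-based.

Step 1: L[0][0] = √(1) = 1.
  L[1][0] = (-2) / L[0][0] = -2.
Step 2: L[1][1] = √(9) = 3.
  L[2][0] = (-1) / L[0][0] = -1.
  L[2][1] = (-9) / L[1][1] = -3.
Step 3: L[2][2] = √(9) = 3.
  L[3][0] = (2) / L[0][0] = 2.
  L[3][1] = (6) / L[1][1] = 2.
  L[3][2] = (-3) / L[2][2] = -1.
Step 4: L[3][3] = √(1) = 1.

L[2][1] = -3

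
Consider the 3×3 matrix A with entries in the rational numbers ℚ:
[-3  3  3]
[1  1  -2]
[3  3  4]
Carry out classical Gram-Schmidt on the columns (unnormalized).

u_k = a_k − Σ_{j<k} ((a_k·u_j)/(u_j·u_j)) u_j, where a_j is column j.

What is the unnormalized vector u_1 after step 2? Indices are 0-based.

u_1 = (60/19, 18/19, 54/19)

Step 1: u_0 = a_0 = (-3, 1, 3).
Step 2: u_1 = a_1 − (1/19)·u_0 = (60/19, 18/19, 54/19).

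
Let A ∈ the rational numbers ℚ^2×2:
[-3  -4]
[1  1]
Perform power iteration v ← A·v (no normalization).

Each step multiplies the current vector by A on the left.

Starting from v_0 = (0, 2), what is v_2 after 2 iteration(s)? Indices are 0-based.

v_0 = (0, 2).
v_1 = A·v_0 = (-8, 2).
v_2 = A·v_1 = (16, -6).

v_2 = (16, -6)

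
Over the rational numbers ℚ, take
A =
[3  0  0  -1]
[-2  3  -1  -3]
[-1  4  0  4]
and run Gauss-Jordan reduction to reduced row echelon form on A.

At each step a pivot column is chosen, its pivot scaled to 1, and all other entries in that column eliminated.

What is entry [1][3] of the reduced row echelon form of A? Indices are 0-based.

M[1][3] = 11/12

[1] R0 /= 3  ⇒  (1, 0, 0, -1/3)
     R1 -= -2·R0  ⇒  (0, 3, -1, -11/3)
     R2 -= -1·R0  ⇒  (0, 4, 0, 11/3)
[2] R1 /= 3  ⇒  (0, 1, -1/3, -11/9)
     R2 -= 4·R1  ⇒  (0, 0, 4/3, 77/9)
[3] R2 /= 4/3  ⇒  (0, 0, 1, 77/12)
     R1 -= -1/3·R2  ⇒  (0, 1, 0, 11/12)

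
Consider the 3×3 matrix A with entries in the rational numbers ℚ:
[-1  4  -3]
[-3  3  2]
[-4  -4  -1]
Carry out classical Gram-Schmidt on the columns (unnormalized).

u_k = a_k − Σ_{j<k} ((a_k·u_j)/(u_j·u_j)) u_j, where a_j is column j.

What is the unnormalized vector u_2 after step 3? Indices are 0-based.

u_2 = (-2904/1057, 2420/1057, -1089/1057)

Step 1: u_0 = a_0 = (-1, -3, -4).
Step 2: u_1 = a_1 − (3/26)·u_0 = (107/26, 87/26, -46/13).
Step 3: u_2 = a_2 − (1/26)·u_0 − (-55/1057)·u_1 = (-2904/1057, 2420/1057, -1089/1057).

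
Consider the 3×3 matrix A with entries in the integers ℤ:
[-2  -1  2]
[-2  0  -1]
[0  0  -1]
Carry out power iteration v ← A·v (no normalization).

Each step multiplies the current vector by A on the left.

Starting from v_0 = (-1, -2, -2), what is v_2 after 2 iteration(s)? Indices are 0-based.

v_2 = (0, -2, -2)

v_0 = (-1, -2, -2).
v_1 = A·v_0 = (0, 4, 2).
v_2 = A·v_1 = (0, -2, -2).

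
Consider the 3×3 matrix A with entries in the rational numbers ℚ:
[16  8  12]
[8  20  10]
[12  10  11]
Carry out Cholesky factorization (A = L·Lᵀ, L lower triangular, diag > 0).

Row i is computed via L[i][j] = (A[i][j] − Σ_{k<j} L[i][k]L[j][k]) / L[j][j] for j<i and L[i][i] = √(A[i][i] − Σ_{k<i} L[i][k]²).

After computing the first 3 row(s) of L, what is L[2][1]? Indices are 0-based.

Step 1: L[0][0] = √(16) = 4.
  L[1][0] = (8) / L[0][0] = 2.
Step 2: L[1][1] = √(16) = 4.
  L[2][0] = (12) / L[0][0] = 3.
  L[2][1] = (4) / L[1][1] = 1.
Step 3: L[2][2] = √(1) = 1.

L[2][1] = 1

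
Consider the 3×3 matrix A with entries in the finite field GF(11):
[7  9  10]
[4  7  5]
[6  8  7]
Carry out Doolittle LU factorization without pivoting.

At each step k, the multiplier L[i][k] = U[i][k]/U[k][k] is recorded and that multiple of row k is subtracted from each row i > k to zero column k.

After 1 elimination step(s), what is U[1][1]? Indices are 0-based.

U[1][1] = 5

[col 0] pivot 7
  R1 -= 10*R0 → (0, 5, 4)  (L[1][0] := 10)
  R2 -= 4*R0 → (0, 5, 0)  (L[2][0] := 4)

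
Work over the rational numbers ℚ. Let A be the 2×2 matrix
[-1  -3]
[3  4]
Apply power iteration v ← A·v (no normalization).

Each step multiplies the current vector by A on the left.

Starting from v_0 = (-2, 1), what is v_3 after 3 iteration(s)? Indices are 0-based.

v_0 = (-2, 1).
v_1 = A·v_0 = (-1, -2).
v_2 = A·v_1 = (7, -11).
v_3 = A·v_2 = (26, -23).

v_3 = (26, -23)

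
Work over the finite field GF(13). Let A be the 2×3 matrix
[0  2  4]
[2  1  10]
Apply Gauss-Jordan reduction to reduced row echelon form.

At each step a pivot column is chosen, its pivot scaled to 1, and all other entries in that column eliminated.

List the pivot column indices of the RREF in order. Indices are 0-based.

pivot columns: 0, 1

step 1: exchange rows 0,1
step 1: normalize row 0 (÷2) = (1, 7, 5)
step 2: normalize row 1 (÷2) = (0, 1, 2)
  row 0: subtract 7×row1 = (1, 0, 4)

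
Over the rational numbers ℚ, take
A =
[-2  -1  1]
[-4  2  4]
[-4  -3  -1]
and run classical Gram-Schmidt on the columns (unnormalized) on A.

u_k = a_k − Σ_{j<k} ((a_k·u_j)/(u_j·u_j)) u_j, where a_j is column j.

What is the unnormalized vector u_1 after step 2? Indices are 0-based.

Step 1: u_0 = a_0 = (-2, -4, -4).
Step 2: u_1 = a_1 − (1/6)·u_0 = (-2/3, 8/3, -7/3).

u_1 = (-2/3, 8/3, -7/3)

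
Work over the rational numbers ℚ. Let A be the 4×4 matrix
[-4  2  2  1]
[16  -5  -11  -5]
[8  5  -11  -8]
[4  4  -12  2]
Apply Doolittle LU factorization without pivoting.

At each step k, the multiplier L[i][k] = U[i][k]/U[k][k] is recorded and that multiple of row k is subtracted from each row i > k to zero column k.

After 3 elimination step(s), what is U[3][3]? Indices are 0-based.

[col 0] pivot -4
  R1 -= -4*R0 → (0, 3, -3, -1)  (L[1][0] := -4)
  R2 -= -2*R0 → (0, 9, -7, -6)  (L[2][0] := -2)
  R3 -= -1*R0 → (0, 6, -10, 3)  (L[3][0] := -1)
[col 1] pivot 3
  R2 -= 3*R1 → (0, 0, 2, -3)  (L[2][1] := 3)
  R3 -= 2*R1 → (0, 0, -4, 5)  (L[3][1] := 2)
[col 2] pivot 2
  R3 -= -2*R2 → (0, 0, 0, -1)  (L[3][2] := -2)

U[3][3] = -1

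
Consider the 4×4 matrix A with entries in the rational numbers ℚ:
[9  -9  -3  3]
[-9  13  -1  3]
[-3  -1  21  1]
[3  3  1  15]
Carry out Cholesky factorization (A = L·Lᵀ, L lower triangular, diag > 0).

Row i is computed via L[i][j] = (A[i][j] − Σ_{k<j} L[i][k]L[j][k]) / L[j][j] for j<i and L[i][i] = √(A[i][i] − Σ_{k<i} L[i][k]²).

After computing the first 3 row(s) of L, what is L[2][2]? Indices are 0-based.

Step 1: L[0][0] = √(9) = 3.
  L[1][0] = (-9) / L[0][0] = -3.
Step 2: L[1][1] = √(4) = 2.
  L[2][0] = (-3) / L[0][0] = -1.
  L[2][1] = (-4) / L[1][1] = -2.
Step 3: L[2][2] = √(16) = 4.

L[2][2] = 4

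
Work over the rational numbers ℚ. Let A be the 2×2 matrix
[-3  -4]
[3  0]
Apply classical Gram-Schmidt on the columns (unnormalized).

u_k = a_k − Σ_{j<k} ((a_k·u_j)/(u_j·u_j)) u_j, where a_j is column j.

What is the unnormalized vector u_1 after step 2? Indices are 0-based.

Step 1: u_0 = a_0 = (-3, 3).
Step 2: u_1 = a_1 − (2/3)·u_0 = (-2, -2).

u_1 = (-2, -2)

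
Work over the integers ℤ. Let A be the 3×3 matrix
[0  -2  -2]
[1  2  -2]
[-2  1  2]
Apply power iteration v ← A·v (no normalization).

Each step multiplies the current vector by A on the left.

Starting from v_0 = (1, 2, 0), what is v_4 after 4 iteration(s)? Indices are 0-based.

v_0 = (1, 2, 0).
v_1 = A·v_0 = (-4, 5, 0).
v_2 = A·v_1 = (-10, 6, 13).
v_3 = A·v_2 = (-38, -24, 52).
v_4 = A·v_3 = (-56, -190, 156).

v_4 = (-56, -190, 156)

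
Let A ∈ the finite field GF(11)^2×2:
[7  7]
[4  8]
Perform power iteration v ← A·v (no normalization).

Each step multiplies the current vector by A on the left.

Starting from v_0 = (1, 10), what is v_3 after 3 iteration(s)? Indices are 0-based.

v_0 = (1, 10).
v_1 = A·v_0 = (0, 7).
v_2 = A·v_1 = (5, 1).
v_3 = A·v_2 = (9, 6).

v_3 = (9, 6)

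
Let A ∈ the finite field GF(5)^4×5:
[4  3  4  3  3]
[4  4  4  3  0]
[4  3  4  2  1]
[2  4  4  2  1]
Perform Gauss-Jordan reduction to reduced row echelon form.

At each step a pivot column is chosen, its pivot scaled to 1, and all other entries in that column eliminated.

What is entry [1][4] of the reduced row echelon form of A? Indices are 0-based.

pivot(0,0)=4: scale R0 → (1, 2, 1, 2, 2)
  clear (1,0): R1 −= (4)R0 → (0, 1, 0, 0, 2)
  clear (2,0): R2 −= (4)R0 → (0, 0, 0, 4, 3)
  clear (3,0): R3 −= (2)R0 → (0, 0, 2, 3, 2)
pivot(1,1)=1: scale R1 → (0, 1, 0, 0, 2)
  clear (0,1): R0 −= (2)R1 → (1, 0, 1, 2, 3)
pivot(2,2): swap R2↔R3
pivot(2,2)=2: scale R2 → (0, 0, 1, 4, 1)
  clear (0,2): R0 −= (1)R2 → (1, 0, 0, 3, 2)
pivot(3,3)=4: scale R3 → (0, 0, 0, 1, 2)
  clear (0,3): R0 −= (3)R3 → (1, 0, 0, 0, 1)
  clear (2,3): R2 −= (4)R3 → (0, 0, 1, 0, 3)

M[1][4] = 2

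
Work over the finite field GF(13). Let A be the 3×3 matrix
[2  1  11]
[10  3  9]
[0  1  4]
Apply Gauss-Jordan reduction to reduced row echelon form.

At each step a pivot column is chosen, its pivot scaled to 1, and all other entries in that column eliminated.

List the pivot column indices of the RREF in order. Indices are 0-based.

pivot(0,0)=2: scale R0 → (1, 7, 12)
  clear (1,0): R1 −= (10)R0 → (0, 11, 6)
pivot(1,1)=11: scale R1 → (0, 1, 10)
  clear (0,1): R0 −= (7)R1 → (1, 0, 7)
  clear (2,1): R2 −= (1)R1 → (0, 0, 7)
pivot(2,2)=7: scale R2 → (0, 0, 1)
  clear (0,2): R0 −= (7)R2 → (1, 0, 0)
  clear (1,2): R1 −= (10)R2 → (0, 1, 0)

pivot columns: 0, 1, 2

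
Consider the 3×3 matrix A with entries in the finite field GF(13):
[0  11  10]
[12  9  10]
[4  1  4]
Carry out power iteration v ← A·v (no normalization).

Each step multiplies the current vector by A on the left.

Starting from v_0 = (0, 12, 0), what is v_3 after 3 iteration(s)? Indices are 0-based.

v_3 = (6, 2, 10)

v_0 = (0, 12, 0).
v_1 = A·v_0 = (2, 4, 12).
v_2 = A·v_1 = (8, 11, 8).
v_3 = A·v_2 = (6, 2, 10).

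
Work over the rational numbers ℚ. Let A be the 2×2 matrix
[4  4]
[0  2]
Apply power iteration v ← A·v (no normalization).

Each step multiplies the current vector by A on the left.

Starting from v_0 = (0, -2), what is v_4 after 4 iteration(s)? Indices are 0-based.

v_0 = (0, -2).
v_1 = A·v_0 = (-8, -4).
v_2 = A·v_1 = (-48, -8).
v_3 = A·v_2 = (-224, -16).
v_4 = A·v_3 = (-960, -32).

v_4 = (-960, -32)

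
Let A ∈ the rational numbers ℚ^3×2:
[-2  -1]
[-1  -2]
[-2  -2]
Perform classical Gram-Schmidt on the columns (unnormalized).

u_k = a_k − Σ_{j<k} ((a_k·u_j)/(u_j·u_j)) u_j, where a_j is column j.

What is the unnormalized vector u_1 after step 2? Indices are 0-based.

u_1 = (7/9, -10/9, -2/9)

Step 1: u_0 = a_0 = (-2, -1, -2).
Step 2: u_1 = a_1 − (8/9)·u_0 = (7/9, -10/9, -2/9).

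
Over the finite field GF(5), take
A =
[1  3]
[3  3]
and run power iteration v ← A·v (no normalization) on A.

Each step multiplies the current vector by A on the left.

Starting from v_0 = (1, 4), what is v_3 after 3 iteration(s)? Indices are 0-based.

v_3 = (0, 1)

v_0 = (1, 4).
v_1 = A·v_0 = (3, 0).
v_2 = A·v_1 = (3, 4).
v_3 = A·v_2 = (0, 1).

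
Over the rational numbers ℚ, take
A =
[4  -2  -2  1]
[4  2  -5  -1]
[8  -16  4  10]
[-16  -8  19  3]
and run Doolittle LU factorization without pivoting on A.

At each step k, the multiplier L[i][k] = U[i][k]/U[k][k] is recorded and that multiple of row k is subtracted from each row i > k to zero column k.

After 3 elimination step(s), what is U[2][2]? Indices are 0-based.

U[2][2] = -1

k=0: U[0][0]=4
  eliminate (1,0): mult=1, new row 1: (0, 4, -3, -2); set L[1][0]=1
  eliminate (2,0): mult=2, new row 2: (0, -12, 8, 8); set L[2][0]=2
  eliminate (3,0): mult=-4, new row 3: (0, -16, 11, 7); set L[3][0]=-4
k=1: U[1][1]=4
  eliminate (2,1): mult=-3, new row 2: (0, 0, -1, 2); set L[2][1]=-3
  eliminate (3,1): mult=-4, new row 3: (0, 0, -1, -1); set L[3][1]=-4
k=2: U[2][2]=-1
  eliminate (3,2): mult=1, new row 3: (0, 0, 0, -3); set L[3][2]=1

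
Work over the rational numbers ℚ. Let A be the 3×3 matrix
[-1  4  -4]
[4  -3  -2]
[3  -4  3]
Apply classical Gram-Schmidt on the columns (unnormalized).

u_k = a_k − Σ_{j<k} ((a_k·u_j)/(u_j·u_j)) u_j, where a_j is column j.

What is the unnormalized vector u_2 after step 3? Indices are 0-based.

u_2 = (63/94, -36/47, 117/94)

Step 1: u_0 = a_0 = (-1, 4, 3).
Step 2: u_1 = a_1 − (-14/13)·u_0 = (38/13, 17/13, -10/13).
Step 3: u_2 = a_2 − (5/26)·u_0 − (-72/47)·u_1 = (63/94, -36/47, 117/94).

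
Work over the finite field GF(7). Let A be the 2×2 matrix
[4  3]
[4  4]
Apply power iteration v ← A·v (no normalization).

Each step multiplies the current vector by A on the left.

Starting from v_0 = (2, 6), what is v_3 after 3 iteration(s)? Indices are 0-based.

v_3 = (5, 6)

v_0 = (2, 6).
v_1 = A·v_0 = (5, 4).
v_2 = A·v_1 = (4, 1).
v_3 = A·v_2 = (5, 6).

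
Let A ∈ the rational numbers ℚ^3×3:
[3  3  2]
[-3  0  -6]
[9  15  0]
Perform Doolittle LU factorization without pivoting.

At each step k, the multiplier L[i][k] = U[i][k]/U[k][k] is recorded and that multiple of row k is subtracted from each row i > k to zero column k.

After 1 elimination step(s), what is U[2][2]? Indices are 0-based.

Step 1: pivot at (0,0) is 3.
  row1 ← row1 − (-1)·row0  ⇒  L[1][0]=-1, U row1=(0, 3, -4)
  row2 ← row2 − (3)·row0  ⇒  L[2][0]=3, U row2=(0, 6, -6)

U[2][2] = -6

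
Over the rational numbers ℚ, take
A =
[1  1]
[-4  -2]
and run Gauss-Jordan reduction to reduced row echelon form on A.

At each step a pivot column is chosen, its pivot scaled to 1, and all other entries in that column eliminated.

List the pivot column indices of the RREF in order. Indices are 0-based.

step 1: normalize row 0 (÷1) = (1, 1)
  row 1: subtract -4×row0 = (0, 2)
step 2: normalize row 1 (÷2) = (0, 1)
  row 0: subtract 1×row1 = (1, 0)

pivot columns: 0, 1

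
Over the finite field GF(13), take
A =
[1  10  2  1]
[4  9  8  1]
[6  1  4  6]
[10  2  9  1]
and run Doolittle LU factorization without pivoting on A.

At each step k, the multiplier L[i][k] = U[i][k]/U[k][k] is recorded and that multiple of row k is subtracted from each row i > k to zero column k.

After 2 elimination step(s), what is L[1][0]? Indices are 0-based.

k=0: U[0][0]=1
  eliminate (1,0): mult=4, new row 1: (0, 8, 0, 10); set L[1][0]=4
  eliminate (2,0): mult=6, new row 2: (0, 6, 5, 0); set L[2][0]=6
  eliminate (3,0): mult=10, new row 3: (0, 6, 2, 4); set L[3][0]=10
k=1: U[1][1]=8
  eliminate (2,1): mult=4, new row 2: (0, 0, 5, 12); set L[2][1]=4
  eliminate (3,1): mult=4, new row 3: (0, 0, 2, 3); set L[3][1]=4

L[1][0] = 4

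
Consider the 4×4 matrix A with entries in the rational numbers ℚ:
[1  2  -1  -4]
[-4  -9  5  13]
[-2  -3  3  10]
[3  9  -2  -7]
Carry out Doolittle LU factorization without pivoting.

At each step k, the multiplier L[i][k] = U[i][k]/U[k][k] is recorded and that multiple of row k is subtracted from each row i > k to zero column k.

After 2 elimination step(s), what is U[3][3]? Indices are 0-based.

U[3][3] = -4

k=0: U[0][0]=1
  eliminate (1,0): mult=-4, new row 1: (0, -1, 1, -3); set L[1][0]=-4
  eliminate (2,0): mult=-2, new row 2: (0, 1, 1, 2); set L[2][0]=-2
  eliminate (3,0): mult=3, new row 3: (0, 3, 1, 5); set L[3][0]=3
k=1: U[1][1]=-1
  eliminate (2,1): mult=-1, new row 2: (0, 0, 2, -1); set L[2][1]=-1
  eliminate (3,1): mult=-3, new row 3: (0, 0, 4, -4); set L[3][1]=-3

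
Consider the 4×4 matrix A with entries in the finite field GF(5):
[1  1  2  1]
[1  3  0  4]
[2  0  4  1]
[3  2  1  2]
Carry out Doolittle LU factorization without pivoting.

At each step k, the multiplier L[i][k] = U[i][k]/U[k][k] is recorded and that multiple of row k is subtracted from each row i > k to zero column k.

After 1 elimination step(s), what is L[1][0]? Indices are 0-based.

L[1][0] = 1

Step 1: pivot at (0,0) is 1.
  row1 ← row1 − (1)·row0  ⇒  L[1][0]=1, U row1=(0, 2, 3, 3)
  row2 ← row2 − (2)·row0  ⇒  L[2][0]=2, U row2=(0, 3, 0, 4)
  row3 ← row3 − (3)·row0  ⇒  L[3][0]=3, U row3=(0, 4, 0, 4)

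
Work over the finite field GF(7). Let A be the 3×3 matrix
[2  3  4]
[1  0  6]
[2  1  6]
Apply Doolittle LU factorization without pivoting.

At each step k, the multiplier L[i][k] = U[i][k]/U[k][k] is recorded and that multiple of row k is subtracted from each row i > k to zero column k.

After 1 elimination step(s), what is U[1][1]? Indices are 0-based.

U[1][1] = 2

[col 0] pivot 2
  R1 -= 4*R0 → (0, 2, 4)  (L[1][0] := 4)
  R2 -= 1*R0 → (0, 5, 2)  (L[2][0] := 1)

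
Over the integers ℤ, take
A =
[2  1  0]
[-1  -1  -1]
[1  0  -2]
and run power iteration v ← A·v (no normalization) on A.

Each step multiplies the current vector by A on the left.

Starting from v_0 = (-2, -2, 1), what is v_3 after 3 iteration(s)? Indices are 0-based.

v_3 = (-11, 0, -13)

v_0 = (-2, -2, 1).
v_1 = A·v_0 = (-6, 3, -4).
v_2 = A·v_1 = (-9, 7, 2).
v_3 = A·v_2 = (-11, 0, -13).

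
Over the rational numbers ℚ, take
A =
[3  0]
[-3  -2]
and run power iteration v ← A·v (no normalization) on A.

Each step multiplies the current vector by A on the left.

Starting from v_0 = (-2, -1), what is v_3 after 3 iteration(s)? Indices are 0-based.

v_0 = (-2, -1).
v_1 = A·v_0 = (-6, 8).
v_2 = A·v_1 = (-18, 2).
v_3 = A·v_2 = (-54, 50).

v_3 = (-54, 50)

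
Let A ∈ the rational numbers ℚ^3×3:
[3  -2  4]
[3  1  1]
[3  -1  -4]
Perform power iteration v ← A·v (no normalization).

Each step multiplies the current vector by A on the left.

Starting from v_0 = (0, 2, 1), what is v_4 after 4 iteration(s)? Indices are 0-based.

v_0 = (0, 2, 1).
v_1 = A·v_0 = (0, 3, -6).
v_2 = A·v_1 = (-30, -3, 21).
v_3 = A·v_2 = (0, -72, -171).
v_4 = A·v_3 = (-540, -243, 756).

v_4 = (-540, -243, 756)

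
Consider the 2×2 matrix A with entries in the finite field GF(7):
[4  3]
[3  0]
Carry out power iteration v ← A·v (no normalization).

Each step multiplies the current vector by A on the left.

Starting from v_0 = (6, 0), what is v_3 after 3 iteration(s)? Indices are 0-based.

v_0 = (6, 0).
v_1 = A·v_0 = (3, 4).
v_2 = A·v_1 = (3, 2).
v_3 = A·v_2 = (4, 2).

v_3 = (4, 2)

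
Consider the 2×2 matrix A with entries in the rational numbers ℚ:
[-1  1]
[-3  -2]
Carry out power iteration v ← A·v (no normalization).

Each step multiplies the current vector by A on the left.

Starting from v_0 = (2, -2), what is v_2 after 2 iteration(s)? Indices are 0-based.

v_2 = (2, 16)

v_0 = (2, -2).
v_1 = A·v_0 = (-4, -2).
v_2 = A·v_1 = (2, 16).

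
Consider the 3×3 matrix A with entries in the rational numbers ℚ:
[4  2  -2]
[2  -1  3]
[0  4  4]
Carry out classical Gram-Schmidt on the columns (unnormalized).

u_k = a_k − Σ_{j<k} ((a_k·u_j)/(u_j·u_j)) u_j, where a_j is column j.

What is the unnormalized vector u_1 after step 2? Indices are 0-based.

u_1 = (4/5, -8/5, 4)

Step 1: u_0 = a_0 = (4, 2, 0).
Step 2: u_1 = a_1 − (3/10)·u_0 = (4/5, -8/5, 4).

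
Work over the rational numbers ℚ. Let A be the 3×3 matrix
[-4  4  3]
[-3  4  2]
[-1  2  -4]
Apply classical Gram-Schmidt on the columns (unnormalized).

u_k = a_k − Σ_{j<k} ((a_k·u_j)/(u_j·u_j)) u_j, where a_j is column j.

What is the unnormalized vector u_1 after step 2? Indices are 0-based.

Step 1: u_0 = a_0 = (-4, -3, -1).
Step 2: u_1 = a_1 − (-15/13)·u_0 = (-8/13, 7/13, 11/13).

u_1 = (-8/13, 7/13, 11/13)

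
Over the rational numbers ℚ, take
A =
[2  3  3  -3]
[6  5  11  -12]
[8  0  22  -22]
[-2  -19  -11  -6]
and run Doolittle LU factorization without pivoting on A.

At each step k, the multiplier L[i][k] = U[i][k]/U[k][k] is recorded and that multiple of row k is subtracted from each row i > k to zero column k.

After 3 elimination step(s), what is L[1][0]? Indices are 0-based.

[col 0] pivot 2
  R1 -= 3*R0 → (0, -4, 2, -3)  (L[1][0] := 3)
  R2 -= 4*R0 → (0, -12, 10, -10)  (L[2][0] := 4)
  R3 -= -1*R0 → (0, -16, -8, -9)  (L[3][0] := -1)
[col 1] pivot -4
  R2 -= 3*R1 → (0, 0, 4, -1)  (L[2][1] := 3)
  R3 -= 4*R1 → (0, 0, -16, 3)  (L[3][1] := 4)
[col 2] pivot 4
  R3 -= -4*R2 → (0, 0, 0, -1)  (L[3][2] := -4)

L[1][0] = 3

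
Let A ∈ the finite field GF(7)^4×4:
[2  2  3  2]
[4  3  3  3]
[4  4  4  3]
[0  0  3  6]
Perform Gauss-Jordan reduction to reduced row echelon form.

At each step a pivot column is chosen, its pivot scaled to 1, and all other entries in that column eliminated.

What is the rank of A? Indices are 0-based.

rank = 4

step 1: normalize row 0 (÷2) = (1, 1, 5, 1)
  row 1: subtract 4×row0 = (0, 6, 4, 6)
  row 2: subtract 4×row0 = (0, 0, 5, 6)
step 2: normalize row 1 (÷6) = (0, 1, 3, 1)
  row 0: subtract 1×row1 = (1, 0, 2, 0)
step 3: normalize row 2 (÷5) = (0, 0, 1, 4)
  row 0: subtract 2×row2 = (1, 0, 0, 6)
  row 1: subtract 3×row2 = (0, 1, 0, 3)
  row 3: subtract 3×row2 = (0, 0, 0, 1)
step 4: normalize row 3 (÷1) = (0, 0, 0, 1)
  row 0: subtract 6×row3 = (1, 0, 0, 0)
  row 1: subtract 3×row3 = (0, 1, 0, 0)
  row 2: subtract 4×row3 = (0, 0, 1, 0)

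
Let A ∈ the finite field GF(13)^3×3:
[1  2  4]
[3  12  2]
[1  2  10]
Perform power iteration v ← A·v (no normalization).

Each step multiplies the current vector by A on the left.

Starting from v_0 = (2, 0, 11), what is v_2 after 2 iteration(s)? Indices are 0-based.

v_0 = (2, 0, 11).
v_1 = A·v_0 = (7, 2, 8).
v_2 = A·v_1 = (4, 9, 0).

v_2 = (4, 9, 0)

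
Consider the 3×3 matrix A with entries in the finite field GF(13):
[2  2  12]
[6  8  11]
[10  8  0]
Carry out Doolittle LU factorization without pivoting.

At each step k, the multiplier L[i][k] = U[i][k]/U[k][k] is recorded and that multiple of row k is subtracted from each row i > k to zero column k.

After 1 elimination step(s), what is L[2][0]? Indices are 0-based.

L[2][0] = 5

[col 0] pivot 2
  R1 -= 3*R0 → (0, 2, 1)  (L[1][0] := 3)
  R2 -= 5*R0 → (0, 11, 5)  (L[2][0] := 5)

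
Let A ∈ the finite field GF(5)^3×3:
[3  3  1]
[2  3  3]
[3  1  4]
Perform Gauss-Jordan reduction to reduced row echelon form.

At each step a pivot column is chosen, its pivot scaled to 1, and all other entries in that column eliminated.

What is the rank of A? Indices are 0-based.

rank = 3

[1] R0 /= 3  ⇒  (1, 1, 2)
     R1 -= 2·R0  ⇒  (0, 1, 4)
     R2 -= 3·R0  ⇒  (0, 3, 3)
[2] R1 /= 1  ⇒  (0, 1, 4)
     R0 -= 1·R1  ⇒  (1, 0, 3)
     R2 -= 3·R1  ⇒  (0, 0, 1)
[3] R2 /= 1  ⇒  (0, 0, 1)
     R0 -= 3·R2  ⇒  (1, 0, 0)
     R1 -= 4·R2  ⇒  (0, 1, 0)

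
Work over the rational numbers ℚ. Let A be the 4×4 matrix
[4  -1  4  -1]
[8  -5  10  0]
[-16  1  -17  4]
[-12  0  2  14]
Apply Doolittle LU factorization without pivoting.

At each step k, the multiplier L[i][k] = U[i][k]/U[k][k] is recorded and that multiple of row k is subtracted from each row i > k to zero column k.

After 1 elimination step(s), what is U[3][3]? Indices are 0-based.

[col 0] pivot 4
  R1 -= 2*R0 → (0, -3, 2, 2)  (L[1][0] := 2)
  R2 -= -4*R0 → (0, -3, -1, 0)  (L[2][0] := -4)
  R3 -= -3*R0 → (0, -3, 14, 11)  (L[3][0] := -3)

U[3][3] = 11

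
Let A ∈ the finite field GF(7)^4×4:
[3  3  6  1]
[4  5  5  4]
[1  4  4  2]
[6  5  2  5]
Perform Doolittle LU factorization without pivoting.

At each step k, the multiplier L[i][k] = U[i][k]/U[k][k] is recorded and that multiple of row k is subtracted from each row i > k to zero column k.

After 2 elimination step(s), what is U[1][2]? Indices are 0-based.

k=0: U[0][0]=3
  eliminate (1,0): mult=6, new row 1: (0, 1, 4, 5); set L[1][0]=6
  eliminate (2,0): mult=5, new row 2: (0, 3, 2, 4); set L[2][0]=5
  eliminate (3,0): mult=2, new row 3: (0, 6, 4, 3); set L[3][0]=2
k=1: U[1][1]=1
  eliminate (2,1): mult=3, new row 2: (0, 0, 4, 3); set L[2][1]=3
  eliminate (3,1): mult=6, new row 3: (0, 0, 1, 1); set L[3][1]=6

U[1][2] = 4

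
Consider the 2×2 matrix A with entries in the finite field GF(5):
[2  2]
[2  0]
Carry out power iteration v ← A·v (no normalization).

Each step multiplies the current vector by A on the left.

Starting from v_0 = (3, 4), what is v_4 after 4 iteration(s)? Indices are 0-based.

v_0 = (3, 4).
v_1 = A·v_0 = (4, 1).
v_2 = A·v_1 = (0, 3).
v_3 = A·v_2 = (1, 0).
v_4 = A·v_3 = (2, 2).

v_4 = (2, 2)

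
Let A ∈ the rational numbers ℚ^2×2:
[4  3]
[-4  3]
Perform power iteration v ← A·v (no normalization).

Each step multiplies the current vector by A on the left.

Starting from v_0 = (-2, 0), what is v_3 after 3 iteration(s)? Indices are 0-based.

v_0 = (-2, 0).
v_1 = A·v_0 = (-8, 8).
v_2 = A·v_1 = (-8, 56).
v_3 = A·v_2 = (136, 200).

v_3 = (136, 200)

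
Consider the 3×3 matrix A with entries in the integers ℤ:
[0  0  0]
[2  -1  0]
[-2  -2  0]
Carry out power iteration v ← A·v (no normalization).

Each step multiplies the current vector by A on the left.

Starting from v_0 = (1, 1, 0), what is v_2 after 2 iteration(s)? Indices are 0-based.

v_2 = (0, -1, -2)

v_0 = (1, 1, 0).
v_1 = A·v_0 = (0, 1, -4).
v_2 = A·v_1 = (0, -1, -2).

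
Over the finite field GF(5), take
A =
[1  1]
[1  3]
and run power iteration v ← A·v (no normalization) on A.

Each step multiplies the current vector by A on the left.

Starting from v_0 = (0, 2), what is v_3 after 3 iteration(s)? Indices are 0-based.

v_3 = (3, 3)

v_0 = (0, 2).
v_1 = A·v_0 = (2, 1).
v_2 = A·v_1 = (3, 0).
v_3 = A·v_2 = (3, 3).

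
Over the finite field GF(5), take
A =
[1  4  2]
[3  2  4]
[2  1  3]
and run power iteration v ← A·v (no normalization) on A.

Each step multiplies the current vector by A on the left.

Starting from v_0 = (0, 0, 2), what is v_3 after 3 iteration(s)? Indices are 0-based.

v_0 = (0, 0, 2).
v_1 = A·v_0 = (4, 3, 1).
v_2 = A·v_1 = (3, 2, 4).
v_3 = A·v_2 = (4, 4, 0).

v_3 = (4, 4, 0)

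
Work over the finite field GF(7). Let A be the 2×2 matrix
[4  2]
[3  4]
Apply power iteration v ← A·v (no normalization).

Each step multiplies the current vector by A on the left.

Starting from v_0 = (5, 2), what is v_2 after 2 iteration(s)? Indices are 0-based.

v_2 = (2, 3)

v_0 = (5, 2).
v_1 = A·v_0 = (3, 2).
v_2 = A·v_1 = (2, 3).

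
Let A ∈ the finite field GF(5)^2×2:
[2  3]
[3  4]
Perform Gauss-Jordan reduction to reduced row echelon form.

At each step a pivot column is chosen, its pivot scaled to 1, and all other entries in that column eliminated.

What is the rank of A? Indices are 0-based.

rank = 2

pivot(0,0)=2: scale R0 → (1, 4)
  clear (1,0): R1 −= (3)R0 → (0, 2)
pivot(1,1)=2: scale R1 → (0, 1)
  clear (0,1): R0 −= (4)R1 → (1, 0)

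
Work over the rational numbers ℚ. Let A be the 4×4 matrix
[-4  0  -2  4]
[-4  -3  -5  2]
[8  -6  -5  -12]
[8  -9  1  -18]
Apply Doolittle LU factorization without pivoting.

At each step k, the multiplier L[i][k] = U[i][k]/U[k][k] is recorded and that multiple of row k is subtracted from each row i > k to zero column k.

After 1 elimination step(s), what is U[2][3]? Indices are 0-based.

U[2][3] = -4

Step 1: pivot at (0,0) is -4.
  row1 ← row1 − (1)·row0  ⇒  L[1][0]=1, U row1=(0, -3, -3, -2)
  row2 ← row2 − (-2)·row0  ⇒  L[2][0]=-2, U row2=(0, -6, -9, -4)
  row3 ← row3 − (-2)·row0  ⇒  L[3][0]=-2, U row3=(0, -9, -3, -10)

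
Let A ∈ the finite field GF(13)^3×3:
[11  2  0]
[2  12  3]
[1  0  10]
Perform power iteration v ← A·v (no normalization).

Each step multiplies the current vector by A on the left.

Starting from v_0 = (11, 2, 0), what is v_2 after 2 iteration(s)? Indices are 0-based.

v_0 = (11, 2, 0).
v_1 = A·v_0 = (8, 7, 11).
v_2 = A·v_1 = (11, 3, 1).

v_2 = (11, 3, 1)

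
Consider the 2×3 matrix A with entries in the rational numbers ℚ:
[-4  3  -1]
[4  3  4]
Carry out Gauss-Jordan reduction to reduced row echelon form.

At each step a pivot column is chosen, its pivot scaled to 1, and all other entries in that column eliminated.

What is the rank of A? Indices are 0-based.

rank = 2

[1] R0 /= -4  ⇒  (1, -3/4, 1/4)
     R1 -= 4·R0  ⇒  (0, 6, 3)
[2] R1 /= 6  ⇒  (0, 1, 1/2)
     R0 -= -3/4·R1  ⇒  (1, 0, 5/8)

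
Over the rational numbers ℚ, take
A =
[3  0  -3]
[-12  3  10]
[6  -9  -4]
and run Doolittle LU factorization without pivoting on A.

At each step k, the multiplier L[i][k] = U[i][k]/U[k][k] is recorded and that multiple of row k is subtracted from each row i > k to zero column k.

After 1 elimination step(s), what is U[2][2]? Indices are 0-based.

U[2][2] = 2

Step 1: pivot at (0,0) is 3.
  row1 ← row1 − (-4)·row0  ⇒  L[1][0]=-4, U row1=(0, 3, -2)
  row2 ← row2 − (2)·row0  ⇒  L[2][0]=2, U row2=(0, -9, 2)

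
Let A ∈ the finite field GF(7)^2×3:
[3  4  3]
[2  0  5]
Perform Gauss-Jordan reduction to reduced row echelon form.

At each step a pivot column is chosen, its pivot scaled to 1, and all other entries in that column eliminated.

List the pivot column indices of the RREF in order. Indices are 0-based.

pivot(0,0)=3: scale R0 → (1, 6, 1)
  clear (1,0): R1 −= (2)R0 → (0, 2, 3)
pivot(1,1)=2: scale R1 → (0, 1, 5)
  clear (0,1): R0 −= (6)R1 → (1, 0, 6)

pivot columns: 0, 1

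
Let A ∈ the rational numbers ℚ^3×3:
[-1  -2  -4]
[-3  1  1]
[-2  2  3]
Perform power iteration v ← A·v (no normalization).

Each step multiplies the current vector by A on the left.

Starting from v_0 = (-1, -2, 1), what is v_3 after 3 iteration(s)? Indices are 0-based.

v_0 = (-1, -2, 1).
v_1 = A·v_0 = (1, 2, 1).
v_2 = A·v_1 = (-9, 0, 5).
v_3 = A·v_2 = (-11, 32, 33).

v_3 = (-11, 32, 33)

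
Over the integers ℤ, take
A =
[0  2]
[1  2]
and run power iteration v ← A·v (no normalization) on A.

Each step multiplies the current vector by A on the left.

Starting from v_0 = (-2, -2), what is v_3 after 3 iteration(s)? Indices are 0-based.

v_3 = (-32, -44)

v_0 = (-2, -2).
v_1 = A·v_0 = (-4, -6).
v_2 = A·v_1 = (-12, -16).
v_3 = A·v_2 = (-32, -44).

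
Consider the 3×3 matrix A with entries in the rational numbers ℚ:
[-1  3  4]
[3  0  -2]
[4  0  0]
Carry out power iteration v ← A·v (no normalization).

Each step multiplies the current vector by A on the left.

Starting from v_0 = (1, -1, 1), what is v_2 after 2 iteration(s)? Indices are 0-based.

v_0 = (1, -1, 1).
v_1 = A·v_0 = (0, 1, 4).
v_2 = A·v_1 = (19, -8, 0).

v_2 = (19, -8, 0)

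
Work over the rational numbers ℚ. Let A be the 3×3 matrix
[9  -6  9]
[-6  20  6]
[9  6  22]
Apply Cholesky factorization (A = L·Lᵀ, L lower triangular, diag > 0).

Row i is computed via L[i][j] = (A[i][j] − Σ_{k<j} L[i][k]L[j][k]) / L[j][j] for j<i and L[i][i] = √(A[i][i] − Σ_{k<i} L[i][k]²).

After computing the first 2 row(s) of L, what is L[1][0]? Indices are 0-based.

L[1][0] = -2

Step 1: L[0][0] = √(9) = 3.
  L[1][0] = (-6) / L[0][0] = -2.
Step 2: L[1][1] = √(16) = 4.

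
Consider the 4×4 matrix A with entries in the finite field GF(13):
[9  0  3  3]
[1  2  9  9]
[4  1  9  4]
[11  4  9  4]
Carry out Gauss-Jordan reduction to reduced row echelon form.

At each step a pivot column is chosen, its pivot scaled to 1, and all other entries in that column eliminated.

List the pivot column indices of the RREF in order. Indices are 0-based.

step 1: normalize row 0 (÷9) = (1, 0, 9, 9)
  row 1: subtract 1×row0 = (0, 2, 0, 0)
  row 2: subtract 4×row0 = (0, 1, 12, 7)
  row 3: subtract 11×row0 = (0, 4, 1, 9)
step 2: normalize row 1 (÷2) = (0, 1, 0, 0)
  row 2: subtract 1×row1 = (0, 0, 12, 7)
  row 3: subtract 4×row1 = (0, 0, 1, 9)
step 3: normalize row 2 (÷12) = (0, 0, 1, 6)
  row 0: subtract 9×row2 = (1, 0, 0, 7)
  row 3: subtract 1×row2 = (0, 0, 0, 3)
step 4: normalize row 3 (÷3) = (0, 0, 0, 1)
  row 0: subtract 7×row3 = (1, 0, 0, 0)
  row 2: subtract 6×row3 = (0, 0, 1, 0)

pivot columns: 0, 1, 2, 3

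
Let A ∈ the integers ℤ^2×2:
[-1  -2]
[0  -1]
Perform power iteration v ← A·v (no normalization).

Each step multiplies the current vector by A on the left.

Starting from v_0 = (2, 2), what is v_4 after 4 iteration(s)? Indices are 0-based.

v_0 = (2, 2).
v_1 = A·v_0 = (-6, -2).
v_2 = A·v_1 = (10, 2).
v_3 = A·v_2 = (-14, -2).
v_4 = A·v_3 = (18, 2).

v_4 = (18, 2)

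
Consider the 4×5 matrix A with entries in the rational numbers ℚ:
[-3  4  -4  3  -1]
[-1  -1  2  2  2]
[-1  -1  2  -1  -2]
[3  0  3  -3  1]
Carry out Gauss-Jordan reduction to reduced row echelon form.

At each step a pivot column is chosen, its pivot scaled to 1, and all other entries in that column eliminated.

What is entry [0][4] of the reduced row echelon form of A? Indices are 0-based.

pivot(0,0)=-3: scale R0 → (1, -4/3, 4/3, -1, 1/3)
  clear (1,0): R1 −= (-1)R0 → (0, -7/3, 10/3, 1, 7/3)
  clear (2,0): R2 −= (-1)R0 → (0, -7/3, 10/3, -2, -5/3)
  clear (3,0): R3 −= (3)R0 → (0, 4, -1, 0, 0)
pivot(1,1)=-7/3: scale R1 → (0, 1, -10/7, -3/7, -1)
  clear (0,1): R0 −= (-4/3)R1 → (1, 0, -4/7, -11/7, -1)
  clear (2,1): R2 −= (-7/3)R1 → (0, 0, 0, -3, -4)
  clear (3,1): R3 −= (4)R1 → (0, 0, 33/7, 12/7, 4)
pivot(2,2): swap R2↔R3
pivot(2,2)=33/7: scale R2 → (0, 0, 1, 4/11, 28/33)
  clear (0,2): R0 −= (-4/7)R2 → (1, 0, 0, -15/11, -17/33)
  clear (1,2): R1 −= (-10/7)R2 → (0, 1, 0, 1/11, 7/33)
pivot(3,3)=-3: scale R3 → (0, 0, 0, 1, 4/3)
  clear (0,3): R0 −= (-15/11)R3 → (1, 0, 0, 0, 43/33)
  clear (1,3): R1 −= (1/11)R3 → (0, 1, 0, 0, 1/11)
  clear (2,3): R2 −= (4/11)R3 → (0, 0, 1, 0, 4/11)

M[0][4] = 43/33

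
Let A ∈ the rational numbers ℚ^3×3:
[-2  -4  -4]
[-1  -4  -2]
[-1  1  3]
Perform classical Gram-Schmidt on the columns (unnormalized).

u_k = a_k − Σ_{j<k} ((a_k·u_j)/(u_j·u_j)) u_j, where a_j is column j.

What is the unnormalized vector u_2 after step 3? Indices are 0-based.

Step 1: u_0 = a_0 = (-2, -1, -1).
Step 2: u_1 = a_1 − (11/6)·u_0 = (-1/3, -13/6, 17/6).
Step 3: u_2 = a_2 − (7/6)·u_0 − (85/77)·u_1 = (-100/77, 120/77, 80/77).

u_2 = (-100/77, 120/77, 80/77)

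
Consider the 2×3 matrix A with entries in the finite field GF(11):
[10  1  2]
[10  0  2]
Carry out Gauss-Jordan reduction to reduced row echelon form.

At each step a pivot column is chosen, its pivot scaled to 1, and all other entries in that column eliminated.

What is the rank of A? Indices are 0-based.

step 1: normalize row 0 (÷10) = (1, 10, 9)
  row 1: subtract 10×row0 = (0, 10, 0)
step 2: normalize row 1 (÷10) = (0, 1, 0)
  row 0: subtract 10×row1 = (1, 0, 9)

rank = 2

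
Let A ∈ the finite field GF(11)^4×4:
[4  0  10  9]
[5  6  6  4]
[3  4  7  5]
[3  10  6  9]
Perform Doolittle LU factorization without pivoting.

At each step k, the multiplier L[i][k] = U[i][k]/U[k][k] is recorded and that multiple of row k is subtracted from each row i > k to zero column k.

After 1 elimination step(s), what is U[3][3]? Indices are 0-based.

U[3][3] = 5

Step 1: pivot at (0,0) is 4.
  row1 ← row1 − (4)·row0  ⇒  L[1][0]=4, U row1=(0, 6, 10, 1)
  row2 ← row2 − (9)·row0  ⇒  L[2][0]=9, U row2=(0, 4, 5, 1)
  row3 ← row3 − (9)·row0  ⇒  L[3][0]=9, U row3=(0, 10, 4, 5)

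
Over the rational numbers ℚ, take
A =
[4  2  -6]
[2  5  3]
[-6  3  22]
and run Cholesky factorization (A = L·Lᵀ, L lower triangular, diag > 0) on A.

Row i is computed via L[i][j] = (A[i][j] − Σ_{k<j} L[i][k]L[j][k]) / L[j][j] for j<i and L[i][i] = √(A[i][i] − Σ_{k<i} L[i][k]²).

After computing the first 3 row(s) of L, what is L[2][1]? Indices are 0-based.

L[2][1] = 3

Step 1: L[0][0] = √(4) = 2.
  L[1][0] = (2) / L[0][0] = 1.
Step 2: L[1][1] = √(4) = 2.
  L[2][0] = (-6) / L[0][0] = -3.
  L[2][1] = (6) / L[1][1] = 3.
Step 3: L[2][2] = √(4) = 2.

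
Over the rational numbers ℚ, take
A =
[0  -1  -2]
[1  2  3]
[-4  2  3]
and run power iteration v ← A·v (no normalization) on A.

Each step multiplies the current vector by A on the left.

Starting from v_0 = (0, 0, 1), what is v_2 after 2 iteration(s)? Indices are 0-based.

v_0 = (0, 0, 1).
v_1 = A·v_0 = (-2, 3, 3).
v_2 = A·v_1 = (-9, 13, 23).

v_2 = (-9, 13, 23)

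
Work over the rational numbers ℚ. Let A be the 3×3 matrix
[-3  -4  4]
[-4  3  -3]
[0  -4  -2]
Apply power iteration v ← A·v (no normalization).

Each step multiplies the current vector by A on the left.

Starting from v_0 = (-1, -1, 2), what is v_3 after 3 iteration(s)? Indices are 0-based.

v_3 = (455, -185, 260)

v_0 = (-1, -1, 2).
v_1 = A·v_0 = (15, -5, 0).
v_2 = A·v_1 = (-25, -75, 20).
v_3 = A·v_2 = (455, -185, 260).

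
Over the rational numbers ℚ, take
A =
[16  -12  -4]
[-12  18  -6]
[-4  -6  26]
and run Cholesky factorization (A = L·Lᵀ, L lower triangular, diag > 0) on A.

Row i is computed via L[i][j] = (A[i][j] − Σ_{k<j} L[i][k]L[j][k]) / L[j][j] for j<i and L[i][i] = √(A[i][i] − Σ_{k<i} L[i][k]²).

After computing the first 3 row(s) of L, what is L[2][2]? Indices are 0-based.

Step 1: L[0][0] = √(16) = 4.
  L[1][0] = (-12) / L[0][0] = -3.
Step 2: L[1][1] = √(9) = 3.
  L[2][0] = (-4) / L[0][0] = -1.
  L[2][1] = (-9) / L[1][1] = -3.
Step 3: L[2][2] = √(16) = 4.

L[2][2] = 4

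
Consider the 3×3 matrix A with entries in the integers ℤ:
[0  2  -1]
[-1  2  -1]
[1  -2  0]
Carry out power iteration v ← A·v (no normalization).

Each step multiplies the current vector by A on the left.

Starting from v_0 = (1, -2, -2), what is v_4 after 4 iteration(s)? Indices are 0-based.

v_4 = (-29, -7, 0)

v_0 = (1, -2, -2).
v_1 = A·v_0 = (-2, -3, 5).
v_2 = A·v_1 = (-11, -9, 4).
v_3 = A·v_2 = (-22, -11, 7).
v_4 = A·v_3 = (-29, -7, 0).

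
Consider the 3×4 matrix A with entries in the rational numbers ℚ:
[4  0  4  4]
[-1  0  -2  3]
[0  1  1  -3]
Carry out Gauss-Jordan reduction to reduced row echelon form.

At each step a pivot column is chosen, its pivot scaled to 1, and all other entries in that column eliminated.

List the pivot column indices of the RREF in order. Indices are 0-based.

pivot columns: 0, 1, 2

[1] R0 /= 4  ⇒  (1, 0, 1, 1)
     R1 -= -1·R0  ⇒  (0, 0, -1, 4)
[2] R1 <-> R2
[2] R1 /= 1  ⇒  (0, 1, 1, -3)
[3] R2 /= -1  ⇒  (0, 0, 1, -4)
     R0 -= 1·R2  ⇒  (1, 0, 0, 5)
     R1 -= 1·R2  ⇒  (0, 1, 0, 1)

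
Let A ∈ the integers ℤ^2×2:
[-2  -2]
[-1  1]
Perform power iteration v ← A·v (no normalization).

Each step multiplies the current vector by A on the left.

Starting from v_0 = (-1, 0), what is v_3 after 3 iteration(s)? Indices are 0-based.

v_3 = (14, 5)

v_0 = (-1, 0).
v_1 = A·v_0 = (2, 1).
v_2 = A·v_1 = (-6, -1).
v_3 = A·v_2 = (14, 5).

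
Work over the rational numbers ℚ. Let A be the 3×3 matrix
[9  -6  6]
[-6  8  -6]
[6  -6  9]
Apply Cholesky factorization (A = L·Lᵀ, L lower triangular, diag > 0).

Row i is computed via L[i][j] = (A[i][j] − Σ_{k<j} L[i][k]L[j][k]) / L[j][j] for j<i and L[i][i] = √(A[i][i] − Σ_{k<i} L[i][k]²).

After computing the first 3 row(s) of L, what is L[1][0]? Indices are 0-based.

Step 1: L[0][0] = √(9) = 3.
  L[1][0] = (-6) / L[0][0] = -2.
Step 2: L[1][1] = √(4) = 2.
  L[2][0] = (6) / L[0][0] = 2.
  L[2][1] = (-2) / L[1][1] = -1.
Step 3: L[2][2] = √(4) = 2.

L[1][0] = -2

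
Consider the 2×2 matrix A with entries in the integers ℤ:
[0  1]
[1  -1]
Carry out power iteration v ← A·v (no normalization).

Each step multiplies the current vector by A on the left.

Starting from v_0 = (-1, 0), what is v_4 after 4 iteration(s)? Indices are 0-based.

v_4 = (-2, 3)

v_0 = (-1, 0).
v_1 = A·v_0 = (0, -1).
v_2 = A·v_1 = (-1, 1).
v_3 = A·v_2 = (1, -2).
v_4 = A·v_3 = (-2, 3).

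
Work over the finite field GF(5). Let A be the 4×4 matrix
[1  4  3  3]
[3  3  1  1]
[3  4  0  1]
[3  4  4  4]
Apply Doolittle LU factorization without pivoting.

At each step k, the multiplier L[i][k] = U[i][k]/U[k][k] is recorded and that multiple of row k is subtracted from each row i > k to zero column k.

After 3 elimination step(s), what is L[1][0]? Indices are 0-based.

[col 0] pivot 1
  R1 -= 3*R0 → (0, 1, 2, 2)  (L[1][0] := 3)
  R2 -= 3*R0 → (0, 2, 1, 2)  (L[2][0] := 3)
  R3 -= 3*R0 → (0, 2, 0, 0)  (L[3][0] := 3)
[col 1] pivot 1
  R2 -= 2*R1 → (0, 0, 2, 3)  (L[2][1] := 2)
  R3 -= 2*R1 → (0, 0, 1, 1)  (L[3][1] := 2)
[col 2] pivot 2
  R3 -= 3*R2 → (0, 0, 0, 2)  (L[3][2] := 3)

L[1][0] = 3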